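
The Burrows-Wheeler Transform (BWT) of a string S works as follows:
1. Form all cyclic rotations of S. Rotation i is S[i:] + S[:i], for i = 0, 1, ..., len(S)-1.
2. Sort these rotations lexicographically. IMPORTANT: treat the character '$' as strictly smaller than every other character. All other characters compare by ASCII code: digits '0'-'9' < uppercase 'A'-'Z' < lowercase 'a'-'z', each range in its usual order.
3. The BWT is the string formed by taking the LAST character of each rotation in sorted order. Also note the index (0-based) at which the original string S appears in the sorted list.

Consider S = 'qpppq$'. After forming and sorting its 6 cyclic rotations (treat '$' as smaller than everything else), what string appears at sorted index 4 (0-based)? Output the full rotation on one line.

Answer: q$qppp

Derivation:
All 6 rotations (rotation i = S[i:]+S[:i]):
  rot[0] = qpppq$
  rot[1] = pppq$q
  rot[2] = ppq$qp
  rot[3] = pq$qpp
  rot[4] = q$qppp
  rot[5] = $qpppq
Sorted (with $ < everything):
  sorted[0] = $qpppq
  sorted[1] = pppq$q
  sorted[2] = ppq$qp
  sorted[3] = pq$qpp
  sorted[4] = q$qppp
  sorted[5] = qpppq$
sorted[4] = q$qppp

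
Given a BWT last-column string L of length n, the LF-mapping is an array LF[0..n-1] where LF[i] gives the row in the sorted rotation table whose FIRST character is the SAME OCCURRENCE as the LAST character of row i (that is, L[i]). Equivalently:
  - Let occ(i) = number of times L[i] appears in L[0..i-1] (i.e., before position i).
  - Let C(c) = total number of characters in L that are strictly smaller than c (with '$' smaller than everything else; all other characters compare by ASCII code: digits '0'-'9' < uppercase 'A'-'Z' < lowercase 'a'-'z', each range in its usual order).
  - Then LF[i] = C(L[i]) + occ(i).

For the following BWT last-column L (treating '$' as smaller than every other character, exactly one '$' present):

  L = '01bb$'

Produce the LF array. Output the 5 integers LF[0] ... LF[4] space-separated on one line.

Char counts: '$':1, '0':1, '1':1, 'b':2
C (first-col start): C('$')=0, C('0')=1, C('1')=2, C('b')=3
L[0]='0': occ=0, LF[0]=C('0')+0=1+0=1
L[1]='1': occ=0, LF[1]=C('1')+0=2+0=2
L[2]='b': occ=0, LF[2]=C('b')+0=3+0=3
L[3]='b': occ=1, LF[3]=C('b')+1=3+1=4
L[4]='$': occ=0, LF[4]=C('$')+0=0+0=0

Answer: 1 2 3 4 0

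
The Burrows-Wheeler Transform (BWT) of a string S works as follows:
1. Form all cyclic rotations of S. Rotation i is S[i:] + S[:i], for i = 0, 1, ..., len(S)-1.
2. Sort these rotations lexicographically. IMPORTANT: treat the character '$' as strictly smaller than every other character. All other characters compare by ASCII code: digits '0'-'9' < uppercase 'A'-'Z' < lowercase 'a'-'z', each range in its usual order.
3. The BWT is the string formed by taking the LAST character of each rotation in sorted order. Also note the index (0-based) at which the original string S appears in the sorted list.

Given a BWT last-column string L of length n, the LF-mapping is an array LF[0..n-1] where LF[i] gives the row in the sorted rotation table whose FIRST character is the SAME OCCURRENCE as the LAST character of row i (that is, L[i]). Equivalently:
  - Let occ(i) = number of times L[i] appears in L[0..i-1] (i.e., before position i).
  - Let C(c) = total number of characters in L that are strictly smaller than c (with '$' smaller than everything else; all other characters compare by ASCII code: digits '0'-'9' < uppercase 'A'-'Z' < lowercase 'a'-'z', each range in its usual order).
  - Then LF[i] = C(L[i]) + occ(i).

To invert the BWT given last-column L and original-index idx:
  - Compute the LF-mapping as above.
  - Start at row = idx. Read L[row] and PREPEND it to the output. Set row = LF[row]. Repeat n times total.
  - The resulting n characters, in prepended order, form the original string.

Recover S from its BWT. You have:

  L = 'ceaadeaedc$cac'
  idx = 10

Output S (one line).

LF mapping: 5 11 1 2 9 12 3 13 10 6 0 7 4 8
Walk LF starting at row 10, prepending L[row]:
  step 1: row=10, L[10]='$', prepend. Next row=LF[10]=0
  step 2: row=0, L[0]='c', prepend. Next row=LF[0]=5
  step 3: row=5, L[5]='e', prepend. Next row=LF[5]=12
  step 4: row=12, L[12]='a', prepend. Next row=LF[12]=4
  step 5: row=4, L[4]='d', prepend. Next row=LF[4]=9
  step 6: row=9, L[9]='c', prepend. Next row=LF[9]=6
  step 7: row=6, L[6]='a', prepend. Next row=LF[6]=3
  step 8: row=3, L[3]='a', prepend. Next row=LF[3]=2
  step 9: row=2, L[2]='a', prepend. Next row=LF[2]=1
  step 10: row=1, L[1]='e', prepend. Next row=LF[1]=11
  step 11: row=11, L[11]='c', prepend. Next row=LF[11]=7
  step 12: row=7, L[7]='e', prepend. Next row=LF[7]=13
  step 13: row=13, L[13]='c', prepend. Next row=LF[13]=8
  step 14: row=8, L[8]='d', prepend. Next row=LF[8]=10
Reversed output: dceceaaacdaec$

Answer: dceceaaacdaec$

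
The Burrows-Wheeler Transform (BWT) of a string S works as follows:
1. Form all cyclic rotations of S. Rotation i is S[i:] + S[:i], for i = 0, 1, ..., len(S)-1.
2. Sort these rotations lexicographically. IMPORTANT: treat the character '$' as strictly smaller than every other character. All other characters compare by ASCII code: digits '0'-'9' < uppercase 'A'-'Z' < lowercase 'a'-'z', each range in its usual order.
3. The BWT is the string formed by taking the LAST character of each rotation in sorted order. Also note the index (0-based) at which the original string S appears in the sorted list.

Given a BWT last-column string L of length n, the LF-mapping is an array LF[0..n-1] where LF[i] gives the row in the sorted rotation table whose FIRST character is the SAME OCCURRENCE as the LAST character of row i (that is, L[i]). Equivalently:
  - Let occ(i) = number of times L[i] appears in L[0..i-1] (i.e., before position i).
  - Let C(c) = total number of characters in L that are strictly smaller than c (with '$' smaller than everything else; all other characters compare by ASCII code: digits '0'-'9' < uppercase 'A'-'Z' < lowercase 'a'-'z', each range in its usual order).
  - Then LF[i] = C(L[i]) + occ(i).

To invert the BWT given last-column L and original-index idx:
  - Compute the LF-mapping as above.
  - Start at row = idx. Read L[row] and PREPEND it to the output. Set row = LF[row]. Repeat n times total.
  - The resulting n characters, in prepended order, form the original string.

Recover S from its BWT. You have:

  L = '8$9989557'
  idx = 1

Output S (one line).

Answer: 59597988$

Derivation:
LF mapping: 4 0 6 7 5 8 1 2 3
Walk LF starting at row 1, prepending L[row]:
  step 1: row=1, L[1]='$', prepend. Next row=LF[1]=0
  step 2: row=0, L[0]='8', prepend. Next row=LF[0]=4
  step 3: row=4, L[4]='8', prepend. Next row=LF[4]=5
  step 4: row=5, L[5]='9', prepend. Next row=LF[5]=8
  step 5: row=8, L[8]='7', prepend. Next row=LF[8]=3
  step 6: row=3, L[3]='9', prepend. Next row=LF[3]=7
  step 7: row=7, L[7]='5', prepend. Next row=LF[7]=2
  step 8: row=2, L[2]='9', prepend. Next row=LF[2]=6
  step 9: row=6, L[6]='5', prepend. Next row=LF[6]=1
Reversed output: 59597988$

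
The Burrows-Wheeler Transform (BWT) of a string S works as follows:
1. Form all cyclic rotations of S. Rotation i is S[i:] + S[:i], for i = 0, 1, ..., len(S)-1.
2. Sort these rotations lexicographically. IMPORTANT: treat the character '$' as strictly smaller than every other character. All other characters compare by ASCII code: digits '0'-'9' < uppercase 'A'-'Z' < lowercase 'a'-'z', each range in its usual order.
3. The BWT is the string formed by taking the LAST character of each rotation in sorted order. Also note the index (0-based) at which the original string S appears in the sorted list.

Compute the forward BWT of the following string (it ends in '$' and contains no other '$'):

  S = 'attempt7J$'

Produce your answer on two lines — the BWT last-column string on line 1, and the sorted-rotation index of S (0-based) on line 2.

All 10 rotations (rotation i = S[i:]+S[:i]):
  rot[0] = attempt7J$
  rot[1] = ttempt7J$a
  rot[2] = tempt7J$at
  rot[3] = empt7J$att
  rot[4] = mpt7J$atte
  rot[5] = pt7J$attem
  rot[6] = t7J$attemp
  rot[7] = 7J$attempt
  rot[8] = J$attempt7
  rot[9] = $attempt7J
Sorted (with $ < everything):
  sorted[0] = $attempt7J  (last char: 'J')
  sorted[1] = 7J$attempt  (last char: 't')
  sorted[2] = J$attempt7  (last char: '7')
  sorted[3] = attempt7J$  (last char: '$')
  sorted[4] = empt7J$att  (last char: 't')
  sorted[5] = mpt7J$atte  (last char: 'e')
  sorted[6] = pt7J$attem  (last char: 'm')
  sorted[7] = t7J$attemp  (last char: 'p')
  sorted[8] = tempt7J$at  (last char: 't')
  sorted[9] = ttempt7J$a  (last char: 'a')
Last column: Jt7$tempta
Original string S is at sorted index 3

Answer: Jt7$tempta
3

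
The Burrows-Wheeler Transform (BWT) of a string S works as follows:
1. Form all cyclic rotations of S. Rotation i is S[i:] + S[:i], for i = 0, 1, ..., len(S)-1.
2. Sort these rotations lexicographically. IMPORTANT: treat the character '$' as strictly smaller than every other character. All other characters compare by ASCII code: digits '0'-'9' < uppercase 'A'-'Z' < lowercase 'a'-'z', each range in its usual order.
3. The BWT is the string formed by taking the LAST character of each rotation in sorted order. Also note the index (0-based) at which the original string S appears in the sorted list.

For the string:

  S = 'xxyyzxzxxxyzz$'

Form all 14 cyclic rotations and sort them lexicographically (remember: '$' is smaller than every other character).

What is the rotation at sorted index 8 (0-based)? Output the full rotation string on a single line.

All 14 rotations (rotation i = S[i:]+S[:i]):
  rot[0] = xxyyzxzxxxyzz$
  rot[1] = xyyzxzxxxyzz$x
  rot[2] = yyzxzxxxyzz$xx
  rot[3] = yzxzxxxyzz$xxy
  rot[4] = zxzxxxyzz$xxyy
  rot[5] = xzxxxyzz$xxyyz
  rot[6] = zxxxyzz$xxyyzx
  rot[7] = xxxyzz$xxyyzxz
  rot[8] = xxyzz$xxyyzxzx
  rot[9] = xyzz$xxyyzxzxx
  rot[10] = yzz$xxyyzxzxxx
  rot[11] = zz$xxyyzxzxxxy
  rot[12] = z$xxyyzxzxxxyz
  rot[13] = $xxyyzxzxxxyzz
Sorted (with $ < everything):
  sorted[0] = $xxyyzxzxxxyzz
  sorted[1] = xxxyzz$xxyyzxz
  sorted[2] = xxyyzxzxxxyzz$
  sorted[3] = xxyzz$xxyyzxzx
  sorted[4] = xyyzxzxxxyzz$x
  sorted[5] = xyzz$xxyyzxzxx
  sorted[6] = xzxxxyzz$xxyyz
  sorted[7] = yyzxzxxxyzz$xx
  sorted[8] = yzxzxxxyzz$xxy
  sorted[9] = yzz$xxyyzxzxxx
  sorted[10] = z$xxyyzxzxxxyz
  sorted[11] = zxxxyzz$xxyyzx
  sorted[12] = zxzxxxyzz$xxyy
  sorted[13] = zz$xxyyzxzxxxy
sorted[8] = yzxzxxxyzz$xxy

Answer: yzxzxxxyzz$xxy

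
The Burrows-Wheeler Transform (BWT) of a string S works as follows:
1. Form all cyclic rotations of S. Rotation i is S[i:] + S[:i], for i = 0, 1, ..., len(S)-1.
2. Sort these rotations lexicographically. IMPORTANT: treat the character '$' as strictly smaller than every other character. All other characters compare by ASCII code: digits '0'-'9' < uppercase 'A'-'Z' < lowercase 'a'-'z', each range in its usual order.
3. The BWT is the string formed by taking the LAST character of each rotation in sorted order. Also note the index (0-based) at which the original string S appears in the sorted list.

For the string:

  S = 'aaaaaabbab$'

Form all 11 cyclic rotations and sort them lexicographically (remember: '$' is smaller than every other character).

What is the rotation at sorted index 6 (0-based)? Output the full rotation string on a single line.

All 11 rotations (rotation i = S[i:]+S[:i]):
  rot[0] = aaaaaabbab$
  rot[1] = aaaaabbab$a
  rot[2] = aaaabbab$aa
  rot[3] = aaabbab$aaa
  rot[4] = aabbab$aaaa
  rot[5] = abbab$aaaaa
  rot[6] = bbab$aaaaaa
  rot[7] = bab$aaaaaab
  rot[8] = ab$aaaaaabb
  rot[9] = b$aaaaaabba
  rot[10] = $aaaaaabbab
Sorted (with $ < everything):
  sorted[0] = $aaaaaabbab
  sorted[1] = aaaaaabbab$
  sorted[2] = aaaaabbab$a
  sorted[3] = aaaabbab$aa
  sorted[4] = aaabbab$aaa
  sorted[5] = aabbab$aaaa
  sorted[6] = ab$aaaaaabb
  sorted[7] = abbab$aaaaa
  sorted[8] = b$aaaaaabba
  sorted[9] = bab$aaaaaab
  sorted[10] = bbab$aaaaaa
sorted[6] = ab$aaaaaabb

Answer: ab$aaaaaabb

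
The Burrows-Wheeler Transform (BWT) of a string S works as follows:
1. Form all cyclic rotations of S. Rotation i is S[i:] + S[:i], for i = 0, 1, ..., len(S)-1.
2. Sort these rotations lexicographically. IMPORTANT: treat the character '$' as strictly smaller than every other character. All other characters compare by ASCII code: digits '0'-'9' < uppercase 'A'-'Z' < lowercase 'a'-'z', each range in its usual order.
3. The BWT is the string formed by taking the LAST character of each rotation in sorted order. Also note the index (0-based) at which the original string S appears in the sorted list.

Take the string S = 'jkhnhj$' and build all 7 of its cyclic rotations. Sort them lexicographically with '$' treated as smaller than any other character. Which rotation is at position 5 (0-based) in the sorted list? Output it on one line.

All 7 rotations (rotation i = S[i:]+S[:i]):
  rot[0] = jkhnhj$
  rot[1] = khnhj$j
  rot[2] = hnhj$jk
  rot[3] = nhj$jkh
  rot[4] = hj$jkhn
  rot[5] = j$jkhnh
  rot[6] = $jkhnhj
Sorted (with $ < everything):
  sorted[0] = $jkhnhj
  sorted[1] = hj$jkhn
  sorted[2] = hnhj$jk
  sorted[3] = j$jkhnh
  sorted[4] = jkhnhj$
  sorted[5] = khnhj$j
  sorted[6] = nhj$jkh
sorted[5] = khnhj$j

Answer: khnhj$j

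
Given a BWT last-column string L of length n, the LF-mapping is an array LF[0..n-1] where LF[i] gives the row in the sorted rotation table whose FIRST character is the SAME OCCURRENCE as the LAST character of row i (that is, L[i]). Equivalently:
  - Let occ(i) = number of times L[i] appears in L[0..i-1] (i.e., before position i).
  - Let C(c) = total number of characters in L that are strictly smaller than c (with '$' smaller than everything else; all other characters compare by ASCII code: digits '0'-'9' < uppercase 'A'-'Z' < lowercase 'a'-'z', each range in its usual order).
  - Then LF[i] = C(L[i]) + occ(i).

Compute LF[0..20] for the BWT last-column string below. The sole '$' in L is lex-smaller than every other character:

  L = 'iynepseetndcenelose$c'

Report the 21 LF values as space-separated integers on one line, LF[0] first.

Answer: 10 20 12 4 16 17 5 6 19 13 3 1 7 14 8 11 15 18 9 0 2

Derivation:
Char counts: '$':1, 'c':2, 'd':1, 'e':6, 'i':1, 'l':1, 'n':3, 'o':1, 'p':1, 's':2, 't':1, 'y':1
C (first-col start): C('$')=0, C('c')=1, C('d')=3, C('e')=4, C('i')=10, C('l')=11, C('n')=12, C('o')=15, C('p')=16, C('s')=17, C('t')=19, C('y')=20
L[0]='i': occ=0, LF[0]=C('i')+0=10+0=10
L[1]='y': occ=0, LF[1]=C('y')+0=20+0=20
L[2]='n': occ=0, LF[2]=C('n')+0=12+0=12
L[3]='e': occ=0, LF[3]=C('e')+0=4+0=4
L[4]='p': occ=0, LF[4]=C('p')+0=16+0=16
L[5]='s': occ=0, LF[5]=C('s')+0=17+0=17
L[6]='e': occ=1, LF[6]=C('e')+1=4+1=5
L[7]='e': occ=2, LF[7]=C('e')+2=4+2=6
L[8]='t': occ=0, LF[8]=C('t')+0=19+0=19
L[9]='n': occ=1, LF[9]=C('n')+1=12+1=13
L[10]='d': occ=0, LF[10]=C('d')+0=3+0=3
L[11]='c': occ=0, LF[11]=C('c')+0=1+0=1
L[12]='e': occ=3, LF[12]=C('e')+3=4+3=7
L[13]='n': occ=2, LF[13]=C('n')+2=12+2=14
L[14]='e': occ=4, LF[14]=C('e')+4=4+4=8
L[15]='l': occ=0, LF[15]=C('l')+0=11+0=11
L[16]='o': occ=0, LF[16]=C('o')+0=15+0=15
L[17]='s': occ=1, LF[17]=C('s')+1=17+1=18
L[18]='e': occ=5, LF[18]=C('e')+5=4+5=9
L[19]='$': occ=0, LF[19]=C('$')+0=0+0=0
L[20]='c': occ=1, LF[20]=C('c')+1=1+1=2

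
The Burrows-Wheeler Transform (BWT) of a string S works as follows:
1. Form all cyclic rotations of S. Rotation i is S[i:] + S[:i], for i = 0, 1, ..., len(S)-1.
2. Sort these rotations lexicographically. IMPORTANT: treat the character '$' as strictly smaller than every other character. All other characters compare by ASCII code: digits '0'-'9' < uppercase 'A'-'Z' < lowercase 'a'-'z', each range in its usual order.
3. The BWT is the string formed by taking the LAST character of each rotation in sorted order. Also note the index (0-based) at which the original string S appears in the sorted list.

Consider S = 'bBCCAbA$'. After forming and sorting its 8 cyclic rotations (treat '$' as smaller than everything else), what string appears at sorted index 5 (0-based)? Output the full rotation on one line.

All 8 rotations (rotation i = S[i:]+S[:i]):
  rot[0] = bBCCAbA$
  rot[1] = BCCAbA$b
  rot[2] = CCAbA$bB
  rot[3] = CAbA$bBC
  rot[4] = AbA$bBCC
  rot[5] = bA$bBCCA
  rot[6] = A$bBCCAb
  rot[7] = $bBCCAbA
Sorted (with $ < everything):
  sorted[0] = $bBCCAbA
  sorted[1] = A$bBCCAb
  sorted[2] = AbA$bBCC
  sorted[3] = BCCAbA$b
  sorted[4] = CAbA$bBC
  sorted[5] = CCAbA$bB
  sorted[6] = bA$bBCCA
  sorted[7] = bBCCAbA$
sorted[5] = CCAbA$bB

Answer: CCAbA$bB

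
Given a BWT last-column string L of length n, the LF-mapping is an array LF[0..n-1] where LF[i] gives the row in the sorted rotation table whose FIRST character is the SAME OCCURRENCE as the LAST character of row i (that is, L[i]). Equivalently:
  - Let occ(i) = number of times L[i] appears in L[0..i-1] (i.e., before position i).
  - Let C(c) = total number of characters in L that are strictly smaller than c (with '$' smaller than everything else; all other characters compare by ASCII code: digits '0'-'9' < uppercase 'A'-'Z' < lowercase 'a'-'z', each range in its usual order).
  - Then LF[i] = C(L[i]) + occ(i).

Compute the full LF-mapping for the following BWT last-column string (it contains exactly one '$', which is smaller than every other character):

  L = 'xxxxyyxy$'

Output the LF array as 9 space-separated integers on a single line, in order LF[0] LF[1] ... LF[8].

Answer: 1 2 3 4 6 7 5 8 0

Derivation:
Char counts: '$':1, 'x':5, 'y':3
C (first-col start): C('$')=0, C('x')=1, C('y')=6
L[0]='x': occ=0, LF[0]=C('x')+0=1+0=1
L[1]='x': occ=1, LF[1]=C('x')+1=1+1=2
L[2]='x': occ=2, LF[2]=C('x')+2=1+2=3
L[3]='x': occ=3, LF[3]=C('x')+3=1+3=4
L[4]='y': occ=0, LF[4]=C('y')+0=6+0=6
L[5]='y': occ=1, LF[5]=C('y')+1=6+1=7
L[6]='x': occ=4, LF[6]=C('x')+4=1+4=5
L[7]='y': occ=2, LF[7]=C('y')+2=6+2=8
L[8]='$': occ=0, LF[8]=C('$')+0=0+0=0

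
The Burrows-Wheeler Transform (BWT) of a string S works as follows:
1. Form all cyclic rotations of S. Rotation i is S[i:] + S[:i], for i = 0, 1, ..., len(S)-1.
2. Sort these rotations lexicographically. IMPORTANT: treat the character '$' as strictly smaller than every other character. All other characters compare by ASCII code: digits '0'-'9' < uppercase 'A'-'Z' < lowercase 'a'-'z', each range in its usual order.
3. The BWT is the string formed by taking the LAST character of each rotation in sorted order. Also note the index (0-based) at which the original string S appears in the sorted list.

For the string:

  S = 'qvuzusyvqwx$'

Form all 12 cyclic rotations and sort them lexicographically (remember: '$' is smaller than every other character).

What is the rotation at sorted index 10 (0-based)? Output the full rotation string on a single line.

Answer: yvqwx$qvuzus

Derivation:
All 12 rotations (rotation i = S[i:]+S[:i]):
  rot[0] = qvuzusyvqwx$
  rot[1] = vuzusyvqwx$q
  rot[2] = uzusyvqwx$qv
  rot[3] = zusyvqwx$qvu
  rot[4] = usyvqwx$qvuz
  rot[5] = syvqwx$qvuzu
  rot[6] = yvqwx$qvuzus
  rot[7] = vqwx$qvuzusy
  rot[8] = qwx$qvuzusyv
  rot[9] = wx$qvuzusyvq
  rot[10] = x$qvuzusyvqw
  rot[11] = $qvuzusyvqwx
Sorted (with $ < everything):
  sorted[0] = $qvuzusyvqwx
  sorted[1] = qvuzusyvqwx$
  sorted[2] = qwx$qvuzusyv
  sorted[3] = syvqwx$qvuzu
  sorted[4] = usyvqwx$qvuz
  sorted[5] = uzusyvqwx$qv
  sorted[6] = vqwx$qvuzusy
  sorted[7] = vuzusyvqwx$q
  sorted[8] = wx$qvuzusyvq
  sorted[9] = x$qvuzusyvqw
  sorted[10] = yvqwx$qvuzus
  sorted[11] = zusyvqwx$qvu
sorted[10] = yvqwx$qvuzus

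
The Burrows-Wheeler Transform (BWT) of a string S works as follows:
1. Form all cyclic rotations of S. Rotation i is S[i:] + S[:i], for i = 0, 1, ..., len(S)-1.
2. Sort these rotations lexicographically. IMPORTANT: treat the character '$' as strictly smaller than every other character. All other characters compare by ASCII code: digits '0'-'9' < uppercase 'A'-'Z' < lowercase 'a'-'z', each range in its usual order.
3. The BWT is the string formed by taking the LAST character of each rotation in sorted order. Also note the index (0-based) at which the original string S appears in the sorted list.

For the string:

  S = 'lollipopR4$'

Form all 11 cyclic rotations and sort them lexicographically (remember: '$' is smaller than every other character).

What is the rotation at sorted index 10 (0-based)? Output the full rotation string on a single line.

All 11 rotations (rotation i = S[i:]+S[:i]):
  rot[0] = lollipopR4$
  rot[1] = ollipopR4$l
  rot[2] = llipopR4$lo
  rot[3] = lipopR4$lol
  rot[4] = ipopR4$loll
  rot[5] = popR4$lolli
  rot[6] = opR4$lollip
  rot[7] = pR4$lollipo
  rot[8] = R4$lollipop
  rot[9] = 4$lollipopR
  rot[10] = $lollipopR4
Sorted (with $ < everything):
  sorted[0] = $lollipopR4
  sorted[1] = 4$lollipopR
  sorted[2] = R4$lollipop
  sorted[3] = ipopR4$loll
  sorted[4] = lipopR4$lol
  sorted[5] = llipopR4$lo
  sorted[6] = lollipopR4$
  sorted[7] = ollipopR4$l
  sorted[8] = opR4$lollip
  sorted[9] = pR4$lollipo
  sorted[10] = popR4$lolli
sorted[10] = popR4$lolli

Answer: popR4$lolli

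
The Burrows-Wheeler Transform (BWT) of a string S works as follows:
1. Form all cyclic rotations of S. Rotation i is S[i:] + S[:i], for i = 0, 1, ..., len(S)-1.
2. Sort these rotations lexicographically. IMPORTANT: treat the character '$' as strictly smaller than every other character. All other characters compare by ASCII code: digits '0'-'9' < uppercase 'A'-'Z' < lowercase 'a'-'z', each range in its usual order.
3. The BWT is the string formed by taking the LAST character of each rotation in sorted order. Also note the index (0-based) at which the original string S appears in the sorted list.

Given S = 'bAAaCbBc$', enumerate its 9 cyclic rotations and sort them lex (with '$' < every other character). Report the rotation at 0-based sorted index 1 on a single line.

Answer: AAaCbBc$b

Derivation:
All 9 rotations (rotation i = S[i:]+S[:i]):
  rot[0] = bAAaCbBc$
  rot[1] = AAaCbBc$b
  rot[2] = AaCbBc$bA
  rot[3] = aCbBc$bAA
  rot[4] = CbBc$bAAa
  rot[5] = bBc$bAAaC
  rot[6] = Bc$bAAaCb
  rot[7] = c$bAAaCbB
  rot[8] = $bAAaCbBc
Sorted (with $ < everything):
  sorted[0] = $bAAaCbBc
  sorted[1] = AAaCbBc$b
  sorted[2] = AaCbBc$bA
  sorted[3] = Bc$bAAaCb
  sorted[4] = CbBc$bAAa
  sorted[5] = aCbBc$bAA
  sorted[6] = bAAaCbBc$
  sorted[7] = bBc$bAAaC
  sorted[8] = c$bAAaCbB
sorted[1] = AAaCbBc$b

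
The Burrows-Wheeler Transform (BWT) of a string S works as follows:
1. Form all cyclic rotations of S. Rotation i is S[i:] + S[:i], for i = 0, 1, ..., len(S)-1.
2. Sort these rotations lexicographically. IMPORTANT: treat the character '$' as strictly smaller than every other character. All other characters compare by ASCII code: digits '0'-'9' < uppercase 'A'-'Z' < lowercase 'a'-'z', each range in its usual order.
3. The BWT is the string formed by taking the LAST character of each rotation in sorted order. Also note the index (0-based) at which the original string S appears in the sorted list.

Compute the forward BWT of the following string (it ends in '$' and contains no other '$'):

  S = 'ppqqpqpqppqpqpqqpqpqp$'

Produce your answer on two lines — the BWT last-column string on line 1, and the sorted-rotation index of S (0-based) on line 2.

All 22 rotations (rotation i = S[i:]+S[:i]):
  rot[0] = ppqqpqpqppqpqpqqpqpqp$
  rot[1] = pqqpqpqppqpqpqqpqpqp$p
  rot[2] = qqpqpqppqpqpqqpqpqp$pp
  rot[3] = qpqpqppqpqpqqpqpqp$ppq
  rot[4] = pqpqppqpqpqqpqpqp$ppqq
  rot[5] = qpqppqpqpqqpqpqp$ppqqp
  rot[6] = pqppqpqpqqpqpqp$ppqqpq
  rot[7] = qppqpqpqqpqpqp$ppqqpqp
  rot[8] = ppqpqpqqpqpqp$ppqqpqpq
  rot[9] = pqpqpqqpqpqp$ppqqpqpqp
  rot[10] = qpqpqqpqpqp$ppqqpqpqpp
  rot[11] = pqpqqpqpqp$ppqqpqpqppq
  rot[12] = qpqqpqpqp$ppqqpqpqppqp
  rot[13] = pqqpqpqp$ppqqpqpqppqpq
  rot[14] = qqpqpqp$ppqqpqpqppqpqp
  rot[15] = qpqpqp$ppqqpqpqppqpqpq
  rot[16] = pqpqp$ppqqpqpqppqpqpqq
  rot[17] = qpqp$ppqqpqpqppqpqpqqp
  rot[18] = pqp$ppqqpqpqppqpqpqqpq
  rot[19] = qp$ppqqpqpqppqpqpqqpqp
  rot[20] = p$ppqqpqpqppqpqpqqpqpq
  rot[21] = $ppqqpqpqppqpqpqqpqpqp
Sorted (with $ < everything):
  sorted[0] = $ppqqpqpqppqpqpqqpqpqp  (last char: 'p')
  sorted[1] = p$ppqqpqpqppqpqpqqpqpq  (last char: 'q')
  sorted[2] = ppqpqpqqpqpqp$ppqqpqpq  (last char: 'q')
  sorted[3] = ppqqpqpqppqpqpqqpqpqp$  (last char: '$')
  sorted[4] = pqp$ppqqpqpqppqpqpqqpq  (last char: 'q')
  sorted[5] = pqppqpqpqqpqpqp$ppqqpq  (last char: 'q')
  sorted[6] = pqpqp$ppqqpqpqppqpqpqq  (last char: 'q')
  sorted[7] = pqpqppqpqpqqpqpqp$ppqq  (last char: 'q')
  sorted[8] = pqpqpqqpqpqp$ppqqpqpqp  (last char: 'p')
  sorted[9] = pqpqqpqpqp$ppqqpqpqppq  (last char: 'q')
  sorted[10] = pqqpqpqp$ppqqpqpqppqpq  (last char: 'q')
  sorted[11] = pqqpqpqppqpqpqqpqpqp$p  (last char: 'p')
  sorted[12] = qp$ppqqpqpqppqpqpqqpqp  (last char: 'p')
  sorted[13] = qppqpqpqqpqpqp$ppqqpqp  (last char: 'p')
  sorted[14] = qpqp$ppqqpqpqppqpqpqqp  (last char: 'p')
  sorted[15] = qpqppqpqpqqpqpqp$ppqqp  (last char: 'p')
  sorted[16] = qpqpqp$ppqqpqpqppqpqpq  (last char: 'q')
  sorted[17] = qpqpqppqpqpqqpqpqp$ppq  (last char: 'q')
  sorted[18] = qpqpqqpqpqp$ppqqpqpqpp  (last char: 'p')
  sorted[19] = qpqqpqpqp$ppqqpqpqppqp  (last char: 'p')
  sorted[20] = qqpqpqp$ppqqpqpqppqpqp  (last char: 'p')
  sorted[21] = qqpqpqppqpqpqqpqpqp$pp  (last char: 'p')
Last column: pqq$qqqqpqqpppppqqpppp
Original string S is at sorted index 3

Answer: pqq$qqqqpqqpppppqqpppp
3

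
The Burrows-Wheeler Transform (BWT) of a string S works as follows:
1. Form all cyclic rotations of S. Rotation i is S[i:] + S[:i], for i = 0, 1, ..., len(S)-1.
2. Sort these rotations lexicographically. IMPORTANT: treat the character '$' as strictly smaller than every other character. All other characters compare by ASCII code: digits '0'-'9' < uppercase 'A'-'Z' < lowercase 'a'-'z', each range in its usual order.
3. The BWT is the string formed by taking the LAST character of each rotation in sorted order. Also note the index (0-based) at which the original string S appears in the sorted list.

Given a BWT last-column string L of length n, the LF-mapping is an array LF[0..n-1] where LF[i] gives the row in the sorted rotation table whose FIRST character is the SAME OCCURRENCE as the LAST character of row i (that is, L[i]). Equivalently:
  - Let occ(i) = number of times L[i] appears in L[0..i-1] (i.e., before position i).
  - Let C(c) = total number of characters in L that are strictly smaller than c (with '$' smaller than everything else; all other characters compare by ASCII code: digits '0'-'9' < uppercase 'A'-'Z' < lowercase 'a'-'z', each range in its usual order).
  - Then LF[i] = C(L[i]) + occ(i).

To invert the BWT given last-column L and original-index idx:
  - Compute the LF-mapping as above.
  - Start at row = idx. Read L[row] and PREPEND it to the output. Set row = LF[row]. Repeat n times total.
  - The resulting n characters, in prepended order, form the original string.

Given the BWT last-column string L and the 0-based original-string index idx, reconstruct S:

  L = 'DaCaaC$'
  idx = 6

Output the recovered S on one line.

Answer: aaCCaD$

Derivation:
LF mapping: 3 4 1 5 6 2 0
Walk LF starting at row 6, prepending L[row]:
  step 1: row=6, L[6]='$', prepend. Next row=LF[6]=0
  step 2: row=0, L[0]='D', prepend. Next row=LF[0]=3
  step 3: row=3, L[3]='a', prepend. Next row=LF[3]=5
  step 4: row=5, L[5]='C', prepend. Next row=LF[5]=2
  step 5: row=2, L[2]='C', prepend. Next row=LF[2]=1
  step 6: row=1, L[1]='a', prepend. Next row=LF[1]=4
  step 7: row=4, L[4]='a', prepend. Next row=LF[4]=6
Reversed output: aaCCaD$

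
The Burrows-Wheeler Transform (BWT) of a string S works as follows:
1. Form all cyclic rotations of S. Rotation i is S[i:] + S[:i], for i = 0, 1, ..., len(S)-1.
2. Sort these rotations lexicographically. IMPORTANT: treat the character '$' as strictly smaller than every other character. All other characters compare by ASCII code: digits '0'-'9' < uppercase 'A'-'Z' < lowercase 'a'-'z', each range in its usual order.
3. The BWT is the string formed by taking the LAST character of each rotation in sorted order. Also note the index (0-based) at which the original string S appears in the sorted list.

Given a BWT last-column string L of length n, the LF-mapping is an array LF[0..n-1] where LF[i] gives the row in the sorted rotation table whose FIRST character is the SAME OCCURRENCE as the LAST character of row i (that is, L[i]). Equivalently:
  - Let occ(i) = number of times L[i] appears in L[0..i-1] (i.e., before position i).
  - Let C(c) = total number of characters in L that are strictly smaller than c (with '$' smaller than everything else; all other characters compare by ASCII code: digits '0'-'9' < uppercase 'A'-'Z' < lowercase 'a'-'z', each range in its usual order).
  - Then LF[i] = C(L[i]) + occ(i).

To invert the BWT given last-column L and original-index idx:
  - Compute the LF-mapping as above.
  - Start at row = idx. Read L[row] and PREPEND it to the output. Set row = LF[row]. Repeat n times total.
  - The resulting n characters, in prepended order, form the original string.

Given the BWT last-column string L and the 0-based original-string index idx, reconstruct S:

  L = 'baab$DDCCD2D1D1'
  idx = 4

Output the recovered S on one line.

LF mapping: 13 11 12 14 0 6 7 4 5 8 3 9 1 10 2
Walk LF starting at row 4, prepending L[row]:
  step 1: row=4, L[4]='$', prepend. Next row=LF[4]=0
  step 2: row=0, L[0]='b', prepend. Next row=LF[0]=13
  step 3: row=13, L[13]='D', prepend. Next row=LF[13]=10
  step 4: row=10, L[10]='2', prepend. Next row=LF[10]=3
  step 5: row=3, L[3]='b', prepend. Next row=LF[3]=14
  step 6: row=14, L[14]='1', prepend. Next row=LF[14]=2
  step 7: row=2, L[2]='a', prepend. Next row=LF[2]=12
  step 8: row=12, L[12]='1', prepend. Next row=LF[12]=1
  step 9: row=1, L[1]='a', prepend. Next row=LF[1]=11
  step 10: row=11, L[11]='D', prepend. Next row=LF[11]=9
  step 11: row=9, L[9]='D', prepend. Next row=LF[9]=8
  step 12: row=8, L[8]='C', prepend. Next row=LF[8]=5
  step 13: row=5, L[5]='D', prepend. Next row=LF[5]=6
  step 14: row=6, L[6]='D', prepend. Next row=LF[6]=7
  step 15: row=7, L[7]='C', prepend. Next row=LF[7]=4
Reversed output: CDDCDDa1a1b2Db$

Answer: CDDCDDa1a1b2Db$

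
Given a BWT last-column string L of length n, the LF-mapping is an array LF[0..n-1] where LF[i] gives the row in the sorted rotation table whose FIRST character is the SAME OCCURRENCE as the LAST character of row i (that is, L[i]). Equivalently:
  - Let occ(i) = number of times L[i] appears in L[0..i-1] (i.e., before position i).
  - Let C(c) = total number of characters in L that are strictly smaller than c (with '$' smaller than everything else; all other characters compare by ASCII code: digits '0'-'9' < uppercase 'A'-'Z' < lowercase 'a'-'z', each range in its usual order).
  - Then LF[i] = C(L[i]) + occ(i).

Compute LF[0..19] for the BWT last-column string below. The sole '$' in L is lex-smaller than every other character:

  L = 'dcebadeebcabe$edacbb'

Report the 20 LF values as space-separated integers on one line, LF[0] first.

Answer: 12 9 15 4 1 13 16 17 5 10 2 6 18 0 19 14 3 11 7 8

Derivation:
Char counts: '$':1, 'a':3, 'b':5, 'c':3, 'd':3, 'e':5
C (first-col start): C('$')=0, C('a')=1, C('b')=4, C('c')=9, C('d')=12, C('e')=15
L[0]='d': occ=0, LF[0]=C('d')+0=12+0=12
L[1]='c': occ=0, LF[1]=C('c')+0=9+0=9
L[2]='e': occ=0, LF[2]=C('e')+0=15+0=15
L[3]='b': occ=0, LF[3]=C('b')+0=4+0=4
L[4]='a': occ=0, LF[4]=C('a')+0=1+0=1
L[5]='d': occ=1, LF[5]=C('d')+1=12+1=13
L[6]='e': occ=1, LF[6]=C('e')+1=15+1=16
L[7]='e': occ=2, LF[7]=C('e')+2=15+2=17
L[8]='b': occ=1, LF[8]=C('b')+1=4+1=5
L[9]='c': occ=1, LF[9]=C('c')+1=9+1=10
L[10]='a': occ=1, LF[10]=C('a')+1=1+1=2
L[11]='b': occ=2, LF[11]=C('b')+2=4+2=6
L[12]='e': occ=3, LF[12]=C('e')+3=15+3=18
L[13]='$': occ=0, LF[13]=C('$')+0=0+0=0
L[14]='e': occ=4, LF[14]=C('e')+4=15+4=19
L[15]='d': occ=2, LF[15]=C('d')+2=12+2=14
L[16]='a': occ=2, LF[16]=C('a')+2=1+2=3
L[17]='c': occ=2, LF[17]=C('c')+2=9+2=11
L[18]='b': occ=3, LF[18]=C('b')+3=4+3=7
L[19]='b': occ=4, LF[19]=C('b')+4=4+4=8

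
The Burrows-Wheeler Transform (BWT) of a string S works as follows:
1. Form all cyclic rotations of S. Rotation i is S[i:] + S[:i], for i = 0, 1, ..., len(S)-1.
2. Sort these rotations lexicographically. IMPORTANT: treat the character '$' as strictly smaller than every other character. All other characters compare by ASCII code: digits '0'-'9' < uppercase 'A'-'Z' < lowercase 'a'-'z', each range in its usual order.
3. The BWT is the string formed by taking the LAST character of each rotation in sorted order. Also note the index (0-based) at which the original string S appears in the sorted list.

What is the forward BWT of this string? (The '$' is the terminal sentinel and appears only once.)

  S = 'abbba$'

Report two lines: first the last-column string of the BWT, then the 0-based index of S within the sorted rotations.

All 6 rotations (rotation i = S[i:]+S[:i]):
  rot[0] = abbba$
  rot[1] = bbba$a
  rot[2] = bba$ab
  rot[3] = ba$abb
  rot[4] = a$abbb
  rot[5] = $abbba
Sorted (with $ < everything):
  sorted[0] = $abbba  (last char: 'a')
  sorted[1] = a$abbb  (last char: 'b')
  sorted[2] = abbba$  (last char: '$')
  sorted[3] = ba$abb  (last char: 'b')
  sorted[4] = bba$ab  (last char: 'b')
  sorted[5] = bbba$a  (last char: 'a')
Last column: ab$bba
Original string S is at sorted index 2

Answer: ab$bba
2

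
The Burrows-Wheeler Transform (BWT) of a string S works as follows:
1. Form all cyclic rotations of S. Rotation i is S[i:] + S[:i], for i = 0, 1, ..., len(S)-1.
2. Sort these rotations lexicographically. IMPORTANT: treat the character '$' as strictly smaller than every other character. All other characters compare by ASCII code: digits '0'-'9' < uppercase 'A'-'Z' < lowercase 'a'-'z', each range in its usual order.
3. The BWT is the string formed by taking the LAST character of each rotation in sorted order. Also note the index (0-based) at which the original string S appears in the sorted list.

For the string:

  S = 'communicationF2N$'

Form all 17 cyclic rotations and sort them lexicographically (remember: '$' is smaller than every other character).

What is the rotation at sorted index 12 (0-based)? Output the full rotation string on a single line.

Answer: nicationF2N$commu

Derivation:
All 17 rotations (rotation i = S[i:]+S[:i]):
  rot[0] = communicationF2N$
  rot[1] = ommunicationF2N$c
  rot[2] = mmunicationF2N$co
  rot[3] = municationF2N$com
  rot[4] = unicationF2N$comm
  rot[5] = nicationF2N$commu
  rot[6] = icationF2N$commun
  rot[7] = cationF2N$communi
  rot[8] = ationF2N$communic
  rot[9] = tionF2N$communica
  rot[10] = ionF2N$communicat
  rot[11] = onF2N$communicati
  rot[12] = nF2N$communicatio
  rot[13] = F2N$communication
  rot[14] = 2N$communicationF
  rot[15] = N$communicationF2
  rot[16] = $communicationF2N
Sorted (with $ < everything):
  sorted[0] = $communicationF2N
  sorted[1] = 2N$communicationF
  sorted[2] = F2N$communication
  sorted[3] = N$communicationF2
  sorted[4] = ationF2N$communic
  sorted[5] = cationF2N$communi
  sorted[6] = communicationF2N$
  sorted[7] = icationF2N$commun
  sorted[8] = ionF2N$communicat
  sorted[9] = mmunicationF2N$co
  sorted[10] = municationF2N$com
  sorted[11] = nF2N$communicatio
  sorted[12] = nicationF2N$commu
  sorted[13] = ommunicationF2N$c
  sorted[14] = onF2N$communicati
  sorted[15] = tionF2N$communica
  sorted[16] = unicationF2N$comm
sorted[12] = nicationF2N$commu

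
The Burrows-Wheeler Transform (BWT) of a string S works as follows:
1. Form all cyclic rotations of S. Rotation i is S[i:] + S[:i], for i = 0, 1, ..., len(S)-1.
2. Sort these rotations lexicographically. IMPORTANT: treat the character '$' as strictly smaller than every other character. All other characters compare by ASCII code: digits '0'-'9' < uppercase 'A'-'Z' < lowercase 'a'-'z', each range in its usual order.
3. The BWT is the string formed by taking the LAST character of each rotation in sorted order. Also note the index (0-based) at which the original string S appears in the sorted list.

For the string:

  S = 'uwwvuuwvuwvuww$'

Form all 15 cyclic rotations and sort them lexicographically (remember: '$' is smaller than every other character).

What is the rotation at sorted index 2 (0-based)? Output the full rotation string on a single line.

Answer: uwvuwvuww$uwwvu

Derivation:
All 15 rotations (rotation i = S[i:]+S[:i]):
  rot[0] = uwwvuuwvuwvuww$
  rot[1] = wwvuuwvuwvuww$u
  rot[2] = wvuuwvuwvuww$uw
  rot[3] = vuuwvuwvuww$uww
  rot[4] = uuwvuwvuww$uwwv
  rot[5] = uwvuwvuww$uwwvu
  rot[6] = wvuwvuww$uwwvuu
  rot[7] = vuwvuww$uwwvuuw
  rot[8] = uwvuww$uwwvuuwv
  rot[9] = wvuww$uwwvuuwvu
  rot[10] = vuww$uwwvuuwvuw
  rot[11] = uww$uwwvuuwvuwv
  rot[12] = ww$uwwvuuwvuwvu
  rot[13] = w$uwwvuuwvuwvuw
  rot[14] = $uwwvuuwvuwvuww
Sorted (with $ < everything):
  sorted[0] = $uwwvuuwvuwvuww
  sorted[1] = uuwvuwvuww$uwwv
  sorted[2] = uwvuwvuww$uwwvu
  sorted[3] = uwvuww$uwwvuuwv
  sorted[4] = uww$uwwvuuwvuwv
  sorted[5] = uwwvuuwvuwvuww$
  sorted[6] = vuuwvuwvuww$uww
  sorted[7] = vuwvuww$uwwvuuw
  sorted[8] = vuww$uwwvuuwvuw
  sorted[9] = w$uwwvuuwvuwvuw
  sorted[10] = wvuuwvuwvuww$uw
  sorted[11] = wvuwvuww$uwwvuu
  sorted[12] = wvuww$uwwvuuwvu
  sorted[13] = ww$uwwvuuwvuwvu
  sorted[14] = wwvuuwvuwvuww$u
sorted[2] = uwvuwvuww$uwwvu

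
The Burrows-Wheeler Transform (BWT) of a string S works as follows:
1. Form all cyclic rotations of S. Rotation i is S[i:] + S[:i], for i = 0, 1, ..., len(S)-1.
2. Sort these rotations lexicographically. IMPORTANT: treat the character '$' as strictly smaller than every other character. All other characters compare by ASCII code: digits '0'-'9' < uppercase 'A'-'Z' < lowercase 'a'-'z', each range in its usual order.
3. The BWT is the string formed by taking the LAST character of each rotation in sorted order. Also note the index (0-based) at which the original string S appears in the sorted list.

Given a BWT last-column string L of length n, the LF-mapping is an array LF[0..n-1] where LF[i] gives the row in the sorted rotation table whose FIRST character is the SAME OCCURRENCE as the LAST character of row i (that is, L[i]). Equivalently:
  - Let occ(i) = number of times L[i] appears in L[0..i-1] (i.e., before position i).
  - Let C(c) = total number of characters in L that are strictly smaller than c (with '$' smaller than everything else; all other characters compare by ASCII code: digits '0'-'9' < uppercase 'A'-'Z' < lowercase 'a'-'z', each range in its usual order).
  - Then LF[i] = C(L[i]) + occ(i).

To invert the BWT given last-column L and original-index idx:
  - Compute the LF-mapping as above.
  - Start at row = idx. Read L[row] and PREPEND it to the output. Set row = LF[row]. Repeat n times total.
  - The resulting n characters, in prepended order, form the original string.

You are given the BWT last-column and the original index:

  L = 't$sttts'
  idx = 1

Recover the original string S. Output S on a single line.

Answer: sstttt$

Derivation:
LF mapping: 3 0 1 4 5 6 2
Walk LF starting at row 1, prepending L[row]:
  step 1: row=1, L[1]='$', prepend. Next row=LF[1]=0
  step 2: row=0, L[0]='t', prepend. Next row=LF[0]=3
  step 3: row=3, L[3]='t', prepend. Next row=LF[3]=4
  step 4: row=4, L[4]='t', prepend. Next row=LF[4]=5
  step 5: row=5, L[5]='t', prepend. Next row=LF[5]=6
  step 6: row=6, L[6]='s', prepend. Next row=LF[6]=2
  step 7: row=2, L[2]='s', prepend. Next row=LF[2]=1
Reversed output: sstttt$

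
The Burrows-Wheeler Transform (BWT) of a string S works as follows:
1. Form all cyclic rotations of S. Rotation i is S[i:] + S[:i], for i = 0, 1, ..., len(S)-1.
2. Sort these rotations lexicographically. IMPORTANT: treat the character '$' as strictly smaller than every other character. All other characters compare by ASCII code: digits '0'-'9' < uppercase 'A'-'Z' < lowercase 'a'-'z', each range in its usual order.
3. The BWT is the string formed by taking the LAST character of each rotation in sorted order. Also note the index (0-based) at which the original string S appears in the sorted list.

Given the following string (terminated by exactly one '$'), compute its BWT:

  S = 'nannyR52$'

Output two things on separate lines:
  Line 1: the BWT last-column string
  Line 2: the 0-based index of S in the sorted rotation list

Answer: 25Ryn$ann
5

Derivation:
All 9 rotations (rotation i = S[i:]+S[:i]):
  rot[0] = nannyR52$
  rot[1] = annyR52$n
  rot[2] = nnyR52$na
  rot[3] = nyR52$nan
  rot[4] = yR52$nann
  rot[5] = R52$nanny
  rot[6] = 52$nannyR
  rot[7] = 2$nannyR5
  rot[8] = $nannyR52
Sorted (with $ < everything):
  sorted[0] = $nannyR52  (last char: '2')
  sorted[1] = 2$nannyR5  (last char: '5')
  sorted[2] = 52$nannyR  (last char: 'R')
  sorted[3] = R52$nanny  (last char: 'y')
  sorted[4] = annyR52$n  (last char: 'n')
  sorted[5] = nannyR52$  (last char: '$')
  sorted[6] = nnyR52$na  (last char: 'a')
  sorted[7] = nyR52$nan  (last char: 'n')
  sorted[8] = yR52$nann  (last char: 'n')
Last column: 25Ryn$ann
Original string S is at sorted index 5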